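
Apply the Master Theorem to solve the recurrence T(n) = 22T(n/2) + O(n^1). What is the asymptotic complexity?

Master Theorem for T(n) = 22T(n/2) + O(n^1):

a = 22, b = 2, c = 1
log_b(a) = log_2(22) = 4.4594

Case 1: c = 1 < log_2(22) = 4.4594
T(n) = O(n^(log_2 22))

For T(n) = 22T(n/2) + O(n^1): log_2(22) = 4.4594. This is Case 1 of the Master Theorem (c < log_b(a), work dominated by leaves), giving O(n^(log_2 22)).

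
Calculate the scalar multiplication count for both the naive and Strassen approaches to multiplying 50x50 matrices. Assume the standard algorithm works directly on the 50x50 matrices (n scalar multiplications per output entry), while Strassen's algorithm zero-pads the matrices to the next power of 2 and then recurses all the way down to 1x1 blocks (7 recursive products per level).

Matrix multiplication for 50x50 matrices:

Strassen's algorithm requires power-of-2 dimensions. Pad 50x50 to 64x64 (next power of 2).

Standard algorithm: 50^3 = 125000 multiplications
Strassen's algorithm: 7^(log2(64)) = 7^6 = 117649 multiplications
Savings: 125000 - 117649 = 7351 multiplications

Standard: 125000 multiplications (50^3). Strassen: 117649 multiplications (7^6, after padding to 64x64). Strassen reduces 8 recursive multiplications to 7 at each level.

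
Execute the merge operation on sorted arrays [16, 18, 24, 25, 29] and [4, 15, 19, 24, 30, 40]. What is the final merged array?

Merging process:

Compare 16 vs 4: take 4 from right. Merged: [4]
Compare 16 vs 15: take 15 from right. Merged: [4, 15]
Compare 16 vs 19: take 16 from left. Merged: [4, 15, 16]
Compare 18 vs 19: take 18 from left. Merged: [4, 15, 16, 18]
Compare 24 vs 19: take 19 from right. Merged: [4, 15, 16, 18, 19]
Compare 24 vs 24: take 24 from left. Merged: [4, 15, 16, 18, 19, 24]
Compare 25 vs 24: take 24 from right. Merged: [4, 15, 16, 18, 19, 24, 24]
Compare 25 vs 30: take 25 from left. Merged: [4, 15, 16, 18, 19, 24, 24, 25]
Compare 29 vs 30: take 29 from left. Merged: [4, 15, 16, 18, 19, 24, 24, 25, 29]
Append remaining from right: [30, 40]. Merged: [4, 15, 16, 18, 19, 24, 24, 25, 29, 30, 40]

Final merged array: [4, 15, 16, 18, 19, 24, 24, 25, 29, 30, 40]
Total comparisons: 9

The merged array is [4, 15, 16, 18, 19, 24, 24, 25, 29, 30, 40], requiring 9 comparisons. The merge step runs in O(n) time where n is the total number of elements.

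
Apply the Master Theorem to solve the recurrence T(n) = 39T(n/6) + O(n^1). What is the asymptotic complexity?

Master Theorem for T(n) = 39T(n/6) + O(n^1):

a = 39, b = 6, c = 1
log_b(a) = log_6(39) = 2.0447

Case 1: c = 1 < log_6(39) = 2.0447
T(n) = O(n^(log_6 39))

For T(n) = 39T(n/6) + O(n^1): log_6(39) = 2.0447. This is Case 1 of the Master Theorem (c < log_b(a), work dominated by leaves), giving O(n^(log_6 39)).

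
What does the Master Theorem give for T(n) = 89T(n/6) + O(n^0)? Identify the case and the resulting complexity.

Master Theorem for T(n) = 89T(n/6) + O(n^0):

a = 89, b = 6, c = 0
log_b(a) = log_6(89) = 2.5052

Case 1: c = 0 < log_6(89) = 2.5052
T(n) = O(n^(log_6 89))

For T(n) = 89T(n/6) + O(n^0): log_6(89) = 2.5052. This is Case 1 of the Master Theorem (c < log_b(a), work dominated by leaves), giving O(n^(log_6 89)).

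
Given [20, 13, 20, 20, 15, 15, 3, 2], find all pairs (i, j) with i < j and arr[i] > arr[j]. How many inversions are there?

Finding inversions in [20, 13, 20, 20, 15, 15, 3, 2]:

(0, 1): arr[0]=20 > arr[1]=13
(0, 4): arr[0]=20 > arr[4]=15
(0, 5): arr[0]=20 > arr[5]=15
(0, 6): arr[0]=20 > arr[6]=3
(0, 7): arr[0]=20 > arr[7]=2
(1, 6): arr[1]=13 > arr[6]=3
(1, 7): arr[1]=13 > arr[7]=2
(2, 4): arr[2]=20 > arr[4]=15
(2, 5): arr[2]=20 > arr[5]=15
(2, 6): arr[2]=20 > arr[6]=3
(2, 7): arr[2]=20 > arr[7]=2
(3, 4): arr[3]=20 > arr[4]=15
(3, 5): arr[3]=20 > arr[5]=15
(3, 6): arr[3]=20 > arr[6]=3
(3, 7): arr[3]=20 > arr[7]=2
(4, 6): arr[4]=15 > arr[6]=3
(4, 7): arr[4]=15 > arr[7]=2
(5, 6): arr[5]=15 > arr[6]=3
(5, 7): arr[5]=15 > arr[7]=2
(6, 7): arr[6]=3 > arr[7]=2

Total inversions: 20

The array has 20 inversion(s): (0,1), (0,4), (0,5), (0,6), (0,7), (1,6), (1,7), (2,4), (2,5), (2,6), (2,7), (3,4), (3,5), (3,6), (3,7), (4,6), (4,7), (5,6), (5,7), (6,7). Each pair (i,j) satisfies i < j and arr[i] > arr[j].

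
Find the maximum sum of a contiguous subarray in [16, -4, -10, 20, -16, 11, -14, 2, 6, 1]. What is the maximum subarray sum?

Using Kadane's algorithm on [16, -4, -10, 20, -16, 11, -14, 2, 6, 1]:

Scanning through the array:
Position 1 (value -4): max_ending_here = 12, max_so_far = 16
Position 2 (value -10): max_ending_here = 2, max_so_far = 16
Position 3 (value 20): max_ending_here = 22, max_so_far = 22
Position 4 (value -16): max_ending_here = 6, max_so_far = 22
Position 5 (value 11): max_ending_here = 17, max_so_far = 22
Position 6 (value -14): max_ending_here = 3, max_so_far = 22
Position 7 (value 2): max_ending_here = 5, max_so_far = 22
Position 8 (value 6): max_ending_here = 11, max_so_far = 22
Position 9 (value 1): max_ending_here = 12, max_so_far = 22

Maximum subarray: [16, -4, -10, 20]
Maximum sum: 22

The maximum subarray is [16, -4, -10, 20] with sum 22. This subarray runs from index 0 to index 3.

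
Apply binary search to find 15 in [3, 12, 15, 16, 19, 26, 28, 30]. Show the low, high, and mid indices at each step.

Binary search for 15 in [3, 12, 15, 16, 19, 26, 28, 30]:

lo=0, hi=7, mid=3, arr[mid]=16 -> 16 > 15, search left half
lo=0, hi=2, mid=1, arr[mid]=12 -> 12 < 15, search right half
lo=2, hi=2, mid=2, arr[mid]=15 -> Found target at index 2!

Binary search finds 15 at index 2 after 3 comparisons. The search repeatedly halves the search space by comparing with the middle element.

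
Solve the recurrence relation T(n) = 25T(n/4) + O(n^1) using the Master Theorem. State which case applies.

Master Theorem for T(n) = 25T(n/4) + O(n^1):

a = 25, b = 4, c = 1
log_b(a) = log_4(25) = 2.3219

Case 1: c = 1 < log_4(25) = 2.3219
T(n) = O(n^(log_4 25))

For T(n) = 25T(n/4) + O(n^1): log_4(25) = 2.3219. This is Case 1 of the Master Theorem (c < log_b(a), work dominated by leaves), giving O(n^(log_4 25)).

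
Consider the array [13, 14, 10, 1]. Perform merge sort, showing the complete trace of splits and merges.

Merge sort trace:

Split: [13, 14, 10, 1] -> [13, 14] and [10, 1]
  Split: [13, 14] -> [13] and [14]
  Merge: [13] + [14] -> [13, 14]
  Split: [10, 1] -> [10] and [1]
  Merge: [10] + [1] -> [1, 10]
Merge: [13, 14] + [1, 10] -> [1, 10, 13, 14]

Final sorted array: [1, 10, 13, 14]

The merge sort proceeds by recursively splitting the array and merging sorted halves.
After all merges, the sorted array is [1, 10, 13, 14].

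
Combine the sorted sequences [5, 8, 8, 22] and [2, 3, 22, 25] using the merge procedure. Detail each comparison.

Merging process:

Compare 5 vs 2: take 2 from right. Merged: [2]
Compare 5 vs 3: take 3 from right. Merged: [2, 3]
Compare 5 vs 22: take 5 from left. Merged: [2, 3, 5]
Compare 8 vs 22: take 8 from left. Merged: [2, 3, 5, 8]
Compare 8 vs 22: take 8 from left. Merged: [2, 3, 5, 8, 8]
Compare 22 vs 22: take 22 from left. Merged: [2, 3, 5, 8, 8, 22]
Append remaining from right: [22, 25]. Merged: [2, 3, 5, 8, 8, 22, 22, 25]

Final merged array: [2, 3, 5, 8, 8, 22, 22, 25]
Total comparisons: 6

The merged array is [2, 3, 5, 8, 8, 22, 22, 25], requiring 6 comparisons. The merge step runs in O(n) time where n is the total number of elements.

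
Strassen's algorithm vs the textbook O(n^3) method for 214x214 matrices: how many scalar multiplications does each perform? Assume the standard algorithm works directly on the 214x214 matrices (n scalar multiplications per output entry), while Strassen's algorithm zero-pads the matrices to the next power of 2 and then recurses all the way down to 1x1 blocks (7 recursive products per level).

Matrix multiplication for 214x214 matrices:

Strassen's algorithm requires power-of-2 dimensions. Pad 214x214 to 256x256 (next power of 2).

Standard algorithm: 214^3 = 9800344 multiplications
Strassen's algorithm: 7^(log2(256)) = 7^8 = 5764801 multiplications
Savings: 9800344 - 5764801 = 4035543 multiplications

Standard: 9800344 multiplications (214^3). Strassen: 5764801 multiplications (7^8, after padding to 256x256). Strassen reduces 8 recursive multiplications to 7 at each level.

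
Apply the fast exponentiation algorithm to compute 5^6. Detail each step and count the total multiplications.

Computing 5^6 by squaring (build up from 5^1; each line after the first costs one multiplication):

5^1 = 5
5^2 = (5^1)^2 = 5^2 = 25
5^3 = 5 * 5^2 = 5 * 25 = 125
5^6 = (5^3)^2 = 125^2 = 15625

Result: 15625
Multiplications needed: 3 (3 lines after 5^1)

5^6 = 15625. Using exponentiation by squaring, this requires 3 multiplications. The key idea: if the exponent is even, square the half-power; if odd, multiply by the base once.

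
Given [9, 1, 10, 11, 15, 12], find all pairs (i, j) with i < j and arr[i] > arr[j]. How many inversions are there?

Finding inversions in [9, 1, 10, 11, 15, 12]:

(0, 1): arr[0]=9 > arr[1]=1
(4, 5): arr[4]=15 > arr[5]=12

Total inversions: 2

The array has 2 inversion(s): (0,1), (4,5). Each pair (i,j) satisfies i < j and arr[i] > arr[j].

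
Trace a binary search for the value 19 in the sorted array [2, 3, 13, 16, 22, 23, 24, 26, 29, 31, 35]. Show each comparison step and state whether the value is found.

Binary search for 19 in [2, 3, 13, 16, 22, 23, 24, 26, 29, 31, 35]:

lo=0, hi=10, mid=5, arr[mid]=23 -> 23 > 19, search left half
lo=0, hi=4, mid=2, arr[mid]=13 -> 13 < 19, search right half
lo=3, hi=4, mid=3, arr[mid]=16 -> 16 < 19, search right half
lo=4, hi=4, mid=4, arr[mid]=22 -> 22 > 19, search left half
lo=4 > hi=3, target 19 not found

Binary search determines that 19 is not in the array after 4 comparisons. The search space was exhausted without finding the target.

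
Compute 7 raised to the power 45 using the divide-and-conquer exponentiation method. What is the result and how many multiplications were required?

Computing 7^45 by squaring (build up from 7^1; each line after the first costs one multiplication):

7^1 = 7
7^2 = (7^1)^2 = 7^2 = 49
7^4 = (7^2)^2 = 49^2 = 2401
7^5 = 7 * 7^4 = 7 * 2401 = 16807
7^10 = (7^5)^2 = 16807^2 = 282475249
7^11 = 7 * 7^10 = 7 * 282475249 = 1977326743
7^22 = (7^11)^2 = 1977326743^2 = 3909821048582988049
7^44 = (7^22)^2 = 3909821048582988049^2 = 15286700631942576193765185769276826401
7^45 = 7 * 7^44 = 7 * 15286700631942576193765185769276826401 = 107006904423598033356356300384937784807

Result: 107006904423598033356356300384937784807
Multiplications needed: 8 (8 lines after 7^1)

7^45 = 107006904423598033356356300384937784807. Using exponentiation by squaring, this requires 8 multiplications. The key idea: if the exponent is even, square the half-power; if odd, multiply by the base once.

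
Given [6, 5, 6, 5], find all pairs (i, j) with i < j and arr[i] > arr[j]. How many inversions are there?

Finding inversions in [6, 5, 6, 5]:

(0, 1): arr[0]=6 > arr[1]=5
(0, 3): arr[0]=6 > arr[3]=5
(2, 3): arr[2]=6 > arr[3]=5

Total inversions: 3

The array has 3 inversion(s): (0,1), (0,3), (2,3). Each pair (i,j) satisfies i < j and arr[i] > arr[j].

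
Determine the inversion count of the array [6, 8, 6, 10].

Finding inversions in [6, 8, 6, 10]:

(1, 2): arr[1]=8 > arr[2]=6

Total inversions: 1

The array has 1 inversion(s): (1,2). Each pair (i,j) satisfies i < j and arr[i] > arr[j].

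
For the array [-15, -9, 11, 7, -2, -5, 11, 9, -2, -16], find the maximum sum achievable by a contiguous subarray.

Using Kadane's algorithm on [-15, -9, 11, 7, -2, -5, 11, 9, -2, -16]:

Scanning through the array:
Position 1 (value -9): max_ending_here = -9, max_so_far = -9
Position 2 (value 11): max_ending_here = 11, max_so_far = 11
Position 3 (value 7): max_ending_here = 18, max_so_far = 18
Position 4 (value -2): max_ending_here = 16, max_so_far = 18
Position 5 (value -5): max_ending_here = 11, max_so_far = 18
Position 6 (value 11): max_ending_here = 22, max_so_far = 22
Position 7 (value 9): max_ending_here = 31, max_so_far = 31
Position 8 (value -2): max_ending_here = 29, max_so_far = 31
Position 9 (value -16): max_ending_here = 13, max_so_far = 31

Maximum subarray: [11, 7, -2, -5, 11, 9]
Maximum sum: 31

The maximum subarray is [11, 7, -2, -5, 11, 9] with sum 31. This subarray runs from index 2 to index 7.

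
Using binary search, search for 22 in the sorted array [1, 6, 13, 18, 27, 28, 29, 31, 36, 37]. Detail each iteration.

Binary search for 22 in [1, 6, 13, 18, 27, 28, 29, 31, 36, 37]:

lo=0, hi=9, mid=4, arr[mid]=27 -> 27 > 22, search left half
lo=0, hi=3, mid=1, arr[mid]=6 -> 6 < 22, search right half
lo=2, hi=3, mid=2, arr[mid]=13 -> 13 < 22, search right half
lo=3, hi=3, mid=3, arr[mid]=18 -> 18 < 22, search right half
lo=4 > hi=3, target 22 not found

Binary search determines that 22 is not in the array after 4 comparisons. The search space was exhausted without finding the target.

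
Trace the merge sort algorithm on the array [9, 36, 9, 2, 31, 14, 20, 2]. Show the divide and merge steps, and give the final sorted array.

Merge sort trace:

Split: [9, 36, 9, 2, 31, 14, 20, 2] -> [9, 36, 9, 2] and [31, 14, 20, 2]
  Split: [9, 36, 9, 2] -> [9, 36] and [9, 2]
    Split: [9, 36] -> [9] and [36]
    Merge: [9] + [36] -> [9, 36]
    Split: [9, 2] -> [9] and [2]
    Merge: [9] + [2] -> [2, 9]
  Merge: [9, 36] + [2, 9] -> [2, 9, 9, 36]
  Split: [31, 14, 20, 2] -> [31, 14] and [20, 2]
    Split: [31, 14] -> [31] and [14]
    Merge: [31] + [14] -> [14, 31]
    Split: [20, 2] -> [20] and [2]
    Merge: [20] + [2] -> [2, 20]
  Merge: [14, 31] + [2, 20] -> [2, 14, 20, 31]
Merge: [2, 9, 9, 36] + [2, 14, 20, 31] -> [2, 2, 9, 9, 14, 20, 31, 36]

Final sorted array: [2, 2, 9, 9, 14, 20, 31, 36]

The merge sort proceeds by recursively splitting the array and merging sorted halves.
After all merges, the sorted array is [2, 2, 9, 9, 14, 20, 31, 36].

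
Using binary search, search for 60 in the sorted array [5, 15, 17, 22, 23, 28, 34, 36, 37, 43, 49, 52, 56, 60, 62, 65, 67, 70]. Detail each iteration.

Binary search for 60 in [5, 15, 17, 22, 23, 28, 34, 36, 37, 43, 49, 52, 56, 60, 62, 65, 67, 70]:

lo=0, hi=17, mid=8, arr[mid]=37 -> 37 < 60, search right half
lo=9, hi=17, mid=13, arr[mid]=60 -> Found target at index 13!

Binary search finds 60 at index 13 after 2 comparisons. The search repeatedly halves the search space by comparing with the middle element.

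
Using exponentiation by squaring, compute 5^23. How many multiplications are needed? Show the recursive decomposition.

Computing 5^23 by squaring (build up from 5^1; each line after the first costs one multiplication):

5^1 = 5
5^2 = (5^1)^2 = 5^2 = 25
5^4 = (5^2)^2 = 25^2 = 625
5^5 = 5 * 5^4 = 5 * 625 = 3125
5^10 = (5^5)^2 = 3125^2 = 9765625
5^11 = 5 * 5^10 = 5 * 9765625 = 48828125
5^22 = (5^11)^2 = 48828125^2 = 2384185791015625
5^23 = 5 * 5^22 = 5 * 2384185791015625 = 11920928955078125

Result: 11920928955078125
Multiplications needed: 7 (7 lines after 5^1)

5^23 = 11920928955078125. Using exponentiation by squaring, this requires 7 multiplications. The key idea: if the exponent is even, square the half-power; if odd, multiply by the base once.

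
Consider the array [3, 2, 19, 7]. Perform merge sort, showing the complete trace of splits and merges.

Merge sort trace:

Split: [3, 2, 19, 7] -> [3, 2] and [19, 7]
  Split: [3, 2] -> [3] and [2]
  Merge: [3] + [2] -> [2, 3]
  Split: [19, 7] -> [19] and [7]
  Merge: [19] + [7] -> [7, 19]
Merge: [2, 3] + [7, 19] -> [2, 3, 7, 19]

Final sorted array: [2, 3, 7, 19]

The merge sort proceeds by recursively splitting the array and merging sorted halves.
After all merges, the sorted array is [2, 3, 7, 19].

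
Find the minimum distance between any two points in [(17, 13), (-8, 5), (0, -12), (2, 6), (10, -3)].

Computing all pairwise distances among 5 points:

d((17, 13), (-8, 5)) = 26.2488
d((17, 13), (0, -12)) = 30.2324
d((17, 13), (2, 6)) = 16.5529
d((17, 13), (10, -3)) = 17.4642
d((-8, 5), (0, -12)) = 18.7883
d((-8, 5), (2, 6)) = 10.0499 <-- minimum
d((-8, 5), (10, -3)) = 19.6977
d((0, -12), (2, 6)) = 18.1108
d((0, -12), (10, -3)) = 13.4536
d((2, 6), (10, -3)) = 12.0416

Closest pair: (-8, 5) and (2, 6) with distance 10.0499

The closest pair is (-8, 5) and (2, 6) with Euclidean distance 10.0499. For 5 points, brute-force pairwise comparison is shown above. For large n, the divide-and-conquer algorithm (sort by x, recurse on halves, check the dividing strip) achieves O(n log n).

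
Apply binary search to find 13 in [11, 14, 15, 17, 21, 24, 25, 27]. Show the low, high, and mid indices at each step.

Binary search for 13 in [11, 14, 15, 17, 21, 24, 25, 27]:

lo=0, hi=7, mid=3, arr[mid]=17 -> 17 > 13, search left half
lo=0, hi=2, mid=1, arr[mid]=14 -> 14 > 13, search left half
lo=0, hi=0, mid=0, arr[mid]=11 -> 11 < 13, search right half
lo=1 > hi=0, target 13 not found

Binary search determines that 13 is not in the array after 3 comparisons. The search space was exhausted without finding the target.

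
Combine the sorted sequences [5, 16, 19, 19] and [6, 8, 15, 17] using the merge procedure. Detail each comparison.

Merging process:

Compare 5 vs 6: take 5 from left. Merged: [5]
Compare 16 vs 6: take 6 from right. Merged: [5, 6]
Compare 16 vs 8: take 8 from right. Merged: [5, 6, 8]
Compare 16 vs 15: take 15 from right. Merged: [5, 6, 8, 15]
Compare 16 vs 17: take 16 from left. Merged: [5, 6, 8, 15, 16]
Compare 19 vs 17: take 17 from right. Merged: [5, 6, 8, 15, 16, 17]
Append remaining from left: [19, 19]. Merged: [5, 6, 8, 15, 16, 17, 19, 19]

Final merged array: [5, 6, 8, 15, 16, 17, 19, 19]
Total comparisons: 6

The merged array is [5, 6, 8, 15, 16, 17, 19, 19], requiring 6 comparisons. The merge step runs in O(n) time where n is the total number of elements.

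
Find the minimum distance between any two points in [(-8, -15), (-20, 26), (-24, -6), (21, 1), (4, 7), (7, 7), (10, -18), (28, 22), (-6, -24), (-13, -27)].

Computing all pairwise distances among 10 points:

d((-8, -15), (-20, 26)) = 42.72
d((-8, -15), (-24, -6)) = 18.3576
d((-8, -15), (21, 1)) = 33.121
d((-8, -15), (4, 7)) = 25.0599
d((-8, -15), (7, 7)) = 26.6271
d((-8, -15), (10, -18)) = 18.2483
d((-8, -15), (28, 22)) = 51.6236
d((-8, -15), (-6, -24)) = 9.2195
d((-8, -15), (-13, -27)) = 13.0
d((-20, 26), (-24, -6)) = 32.249
d((-20, 26), (21, 1)) = 48.0208
d((-20, 26), (4, 7)) = 30.6105
d((-20, 26), (7, 7)) = 33.0151
d((-20, 26), (10, -18)) = 53.2541
d((-20, 26), (28, 22)) = 48.1664
d((-20, 26), (-6, -24)) = 51.923
d((-20, 26), (-13, -27)) = 53.4603
d((-24, -6), (21, 1)) = 45.5412
d((-24, -6), (4, 7)) = 30.8707
d((-24, -6), (7, 7)) = 33.6155
d((-24, -6), (10, -18)) = 36.0555
d((-24, -6), (28, 22)) = 59.0593
d((-24, -6), (-6, -24)) = 25.4558
d((-24, -6), (-13, -27)) = 23.7065
d((21, 1), (4, 7)) = 18.0278
d((21, 1), (7, 7)) = 15.2315
d((21, 1), (10, -18)) = 21.9545
d((21, 1), (28, 22)) = 22.1359
d((21, 1), (-6, -24)) = 36.7967
d((21, 1), (-13, -27)) = 44.0454
d((4, 7), (7, 7)) = 3.0 <-- minimum
d((4, 7), (10, -18)) = 25.7099
d((4, 7), (28, 22)) = 28.3019
d((4, 7), (-6, -24)) = 32.573
d((4, 7), (-13, -27)) = 38.0132
d((7, 7), (10, -18)) = 25.1794
d((7, 7), (28, 22)) = 25.807
d((7, 7), (-6, -24)) = 33.6155
d((7, 7), (-13, -27)) = 39.4462
d((10, -18), (28, 22)) = 43.8634
d((10, -18), (-6, -24)) = 17.088
d((10, -18), (-13, -27)) = 24.6982
d((28, 22), (-6, -24)) = 57.2014
d((28, 22), (-13, -27)) = 63.8905
d((-6, -24), (-13, -27)) = 7.6158

Closest pair: (4, 7) and (7, 7) with distance 3.0

The closest pair is (4, 7) and (7, 7) with Euclidean distance 3.0. For 10 points, brute-force pairwise comparison is shown above. For large n, the divide-and-conquer algorithm (sort by x, recurse on halves, check the dividing strip) achieves O(n log n).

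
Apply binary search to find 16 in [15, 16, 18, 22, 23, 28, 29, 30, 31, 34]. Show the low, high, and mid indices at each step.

Binary search for 16 in [15, 16, 18, 22, 23, 28, 29, 30, 31, 34]:

lo=0, hi=9, mid=4, arr[mid]=23 -> 23 > 16, search left half
lo=0, hi=3, mid=1, arr[mid]=16 -> Found target at index 1!

Binary search finds 16 at index 1 after 2 comparisons. The search repeatedly halves the search space by comparing with the middle element.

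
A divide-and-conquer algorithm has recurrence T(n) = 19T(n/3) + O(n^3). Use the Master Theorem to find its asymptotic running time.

Master Theorem for T(n) = 19T(n/3) + O(n^3):

a = 19, b = 3, c = 3
log_b(a) = log_3(19) = 2.6801

Case 3: c = 3 > log_3(19) = 2.6801
T(n) = O(n^3) = O(n^3)

For T(n) = 19T(n/3) + O(n^3): log_3(19) = 2.6801. This is Case 3 of the Master Theorem (c > log_b(a), work dominated by root), giving O(n^3).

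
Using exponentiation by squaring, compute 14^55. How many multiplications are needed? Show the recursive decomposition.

Computing 14^55 by squaring (build up from 14^1; each line after the first costs one multiplication):

14^1 = 14
14^2 = (14^1)^2 = 14^2 = 196
14^3 = 14 * 14^2 = 14 * 196 = 2744
14^6 = (14^3)^2 = 2744^2 = 7529536
14^12 = (14^6)^2 = 7529536^2 = 56693912375296
14^13 = 14 * 14^12 = 14 * 56693912375296 = 793714773254144
14^26 = (14^13)^2 = 793714773254144^2 = 629983141281877223603213172736
14^27 = 14 * 14^26 = 14 * 629983141281877223603213172736 = 8819763977946281130444984418304
14^54 = (14^27)^2 = 8819763977946281130444984418304^2 = 77788236626678808982722471083604074886584214739573349250236416
14^55 = 14 * 14^54 = 14 * 77788236626678808982722471083604074886584214739573349250236416 = 1089035312773503325758114595170457048412179006354026889503309824

Result: 1089035312773503325758114595170457048412179006354026889503309824
Multiplications needed: 9 (9 lines after 14^1)

14^55 = 1089035312773503325758114595170457048412179006354026889503309824. Using exponentiation by squaring, this requires 9 multiplications. The key idea: if the exponent is even, square the half-power; if odd, multiply by the base once.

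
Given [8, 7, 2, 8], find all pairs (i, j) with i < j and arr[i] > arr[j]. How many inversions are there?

Finding inversions in [8, 7, 2, 8]:

(0, 1): arr[0]=8 > arr[1]=7
(0, 2): arr[0]=8 > arr[2]=2
(1, 2): arr[1]=7 > arr[2]=2

Total inversions: 3

The array has 3 inversion(s): (0,1), (0,2), (1,2). Each pair (i,j) satisfies i < j and arr[i] > arr[j].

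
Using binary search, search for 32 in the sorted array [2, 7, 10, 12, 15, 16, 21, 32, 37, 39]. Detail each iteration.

Binary search for 32 in [2, 7, 10, 12, 15, 16, 21, 32, 37, 39]:

lo=0, hi=9, mid=4, arr[mid]=15 -> 15 < 32, search right half
lo=5, hi=9, mid=7, arr[mid]=32 -> Found target at index 7!

Binary search finds 32 at index 7 after 2 comparisons. The search repeatedly halves the search space by comparing with the middle element.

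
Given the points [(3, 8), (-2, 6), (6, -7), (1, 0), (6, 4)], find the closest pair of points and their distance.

Computing all pairwise distances among 5 points:

d((3, 8), (-2, 6)) = 5.3852
d((3, 8), (6, -7)) = 15.2971
d((3, 8), (1, 0)) = 8.2462
d((3, 8), (6, 4)) = 5.0 <-- minimum
d((-2, 6), (6, -7)) = 15.2643
d((-2, 6), (1, 0)) = 6.7082
d((-2, 6), (6, 4)) = 8.2462
d((6, -7), (1, 0)) = 8.6023
d((6, -7), (6, 4)) = 11.0
d((1, 0), (6, 4)) = 6.4031

Closest pair: (3, 8) and (6, 4) with distance 5.0

The closest pair is (3, 8) and (6, 4) with Euclidean distance 5.0. For 5 points, brute-force pairwise comparison is shown above. For large n, the divide-and-conquer algorithm (sort by x, recurse on halves, check the dividing strip) achieves O(n log n).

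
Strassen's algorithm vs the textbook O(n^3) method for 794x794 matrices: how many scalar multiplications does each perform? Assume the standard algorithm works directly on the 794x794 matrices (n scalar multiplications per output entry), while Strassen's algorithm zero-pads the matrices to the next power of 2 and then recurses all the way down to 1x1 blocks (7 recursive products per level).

Matrix multiplication for 794x794 matrices:

Strassen's algorithm requires power-of-2 dimensions. Pad 794x794 to 1024x1024 (next power of 2).

Standard algorithm: 794^3 = 500566184 multiplications
Strassen's algorithm: 7^(log2(1024)) = 7^10 = 282475249 multiplications
Savings: 500566184 - 282475249 = 218090935 multiplications

Standard: 500566184 multiplications (794^3). Strassen: 282475249 multiplications (7^10, after padding to 1024x1024). Strassen reduces 8 recursive multiplications to 7 at each level.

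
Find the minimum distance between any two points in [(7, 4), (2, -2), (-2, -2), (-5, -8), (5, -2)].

Computing all pairwise distances among 5 points:

d((7, 4), (2, -2)) = 7.8102
d((7, 4), (-2, -2)) = 10.8167
d((7, 4), (-5, -8)) = 16.9706
d((7, 4), (5, -2)) = 6.3246
d((2, -2), (-2, -2)) = 4.0
d((2, -2), (-5, -8)) = 9.2195
d((2, -2), (5, -2)) = 3.0 <-- minimum
d((-2, -2), (-5, -8)) = 6.7082
d((-2, -2), (5, -2)) = 7.0
d((-5, -8), (5, -2)) = 11.6619

Closest pair: (2, -2) and (5, -2) with distance 3.0

The closest pair is (2, -2) and (5, -2) with Euclidean distance 3.0. For 5 points, brute-force pairwise comparison is shown above. For large n, the divide-and-conquer algorithm (sort by x, recurse on halves, check the dividing strip) achieves O(n log n).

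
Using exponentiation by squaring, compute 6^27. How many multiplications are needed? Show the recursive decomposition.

Computing 6^27 by squaring (build up from 6^1; each line after the first costs one multiplication):

6^1 = 6
6^2 = (6^1)^2 = 6^2 = 36
6^3 = 6 * 6^2 = 6 * 36 = 216
6^6 = (6^3)^2 = 216^2 = 46656
6^12 = (6^6)^2 = 46656^2 = 2176782336
6^13 = 6 * 6^12 = 6 * 2176782336 = 13060694016
6^26 = (6^13)^2 = 13060694016^2 = 170581728179578208256
6^27 = 6 * 6^26 = 6 * 170581728179578208256 = 1023490369077469249536

Result: 1023490369077469249536
Multiplications needed: 7 (7 lines after 6^1)

6^27 = 1023490369077469249536. Using exponentiation by squaring, this requires 7 multiplications. The key idea: if the exponent is even, square the half-power; if odd, multiply by the base once.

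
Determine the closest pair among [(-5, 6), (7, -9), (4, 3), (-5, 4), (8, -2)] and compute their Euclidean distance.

Computing all pairwise distances among 5 points:

d((-5, 6), (7, -9)) = 19.2094
d((-5, 6), (4, 3)) = 9.4868
d((-5, 6), (-5, 4)) = 2.0 <-- minimum
d((-5, 6), (8, -2)) = 15.2643
d((7, -9), (4, 3)) = 12.3693
d((7, -9), (-5, 4)) = 17.6918
d((7, -9), (8, -2)) = 7.0711
d((4, 3), (-5, 4)) = 9.0554
d((4, 3), (8, -2)) = 6.4031
d((-5, 4), (8, -2)) = 14.3178

Closest pair: (-5, 6) and (-5, 4) with distance 2.0

The closest pair is (-5, 6) and (-5, 4) with Euclidean distance 2.0. For 5 points, brute-force pairwise comparison is shown above. For large n, the divide-and-conquer algorithm (sort by x, recurse on halves, check the dividing strip) achieves O(n log n).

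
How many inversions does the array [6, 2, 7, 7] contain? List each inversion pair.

Finding inversions in [6, 2, 7, 7]:

(0, 1): arr[0]=6 > arr[1]=2

Total inversions: 1

The array has 1 inversion(s): (0,1). Each pair (i,j) satisfies i < j and arr[i] > arr[j].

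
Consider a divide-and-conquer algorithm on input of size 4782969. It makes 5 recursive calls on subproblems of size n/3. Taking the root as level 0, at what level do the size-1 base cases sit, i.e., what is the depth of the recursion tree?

For divide and conquer with division factor 3:

Problem sizes at each level:
Level 0: 4782969
Level 1: 1594323
Level 2: 531441
Level 3: 177147
Level 4: 59049
Level 5: 19683
Level 6: 6561
Level 7: 2187
Level 8: 729
Level 9: 243
Level 10: 81
Level 11: 27
Level 12: 9
Level 13: 3
Level 14: 1

The root is level 0 and the size-1 base case is level 14 (the tree spans levels 0 through 14, i.e. 15 levels counting the root), so the depth is the number of divisions: log_3(4782969) = 14

The recursion tree depth is log_3(4782969) = 14. At each level, the problem size is divided by 3, so it takes 14 divisions to reduce to a base case of size 1. The algorithm makes 5 recursive calls at each level.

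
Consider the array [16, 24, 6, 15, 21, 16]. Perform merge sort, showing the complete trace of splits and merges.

Merge sort trace:

Split: [16, 24, 6, 15, 21, 16] -> [16, 24, 6] and [15, 21, 16]
  Split: [16, 24, 6] -> [16] and [24, 6]
    Split: [24, 6] -> [24] and [6]
    Merge: [24] + [6] -> [6, 24]
  Merge: [16] + [6, 24] -> [6, 16, 24]
  Split: [15, 21, 16] -> [15] and [21, 16]
    Split: [21, 16] -> [21] and [16]
    Merge: [21] + [16] -> [16, 21]
  Merge: [15] + [16, 21] -> [15, 16, 21]
Merge: [6, 16, 24] + [15, 16, 21] -> [6, 15, 16, 16, 21, 24]

Final sorted array: [6, 15, 16, 16, 21, 24]

The merge sort proceeds by recursively splitting the array and merging sorted halves.
After all merges, the sorted array is [6, 15, 16, 16, 21, 24].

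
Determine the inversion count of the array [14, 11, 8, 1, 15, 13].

Finding inversions in [14, 11, 8, 1, 15, 13]:

(0, 1): arr[0]=14 > arr[1]=11
(0, 2): arr[0]=14 > arr[2]=8
(0, 3): arr[0]=14 > arr[3]=1
(0, 5): arr[0]=14 > arr[5]=13
(1, 2): arr[1]=11 > arr[2]=8
(1, 3): arr[1]=11 > arr[3]=1
(2, 3): arr[2]=8 > arr[3]=1
(4, 5): arr[4]=15 > arr[5]=13

Total inversions: 8

The array has 8 inversion(s): (0,1), (0,2), (0,3), (0,5), (1,2), (1,3), (2,3), (4,5). Each pair (i,j) satisfies i < j and arr[i] > arr[j].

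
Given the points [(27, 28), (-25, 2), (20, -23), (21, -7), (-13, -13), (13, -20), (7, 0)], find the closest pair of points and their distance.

Computing all pairwise distances among 7 points:

d((27, 28), (-25, 2)) = 58.1378
d((27, 28), (20, -23)) = 51.4782
d((27, 28), (21, -7)) = 35.5106
d((27, 28), (-13, -13)) = 57.28
d((27, 28), (13, -20)) = 50.0
d((27, 28), (7, 0)) = 34.4093
d((-25, 2), (20, -23)) = 51.4782
d((-25, 2), (21, -7)) = 46.8722
d((-25, 2), (-13, -13)) = 19.2094
d((-25, 2), (13, -20)) = 43.909
d((-25, 2), (7, 0)) = 32.0624
d((20, -23), (21, -7)) = 16.0312
d((20, -23), (-13, -13)) = 34.4819
d((20, -23), (13, -20)) = 7.6158 <-- minimum
d((20, -23), (7, 0)) = 26.4197
d((21, -7), (-13, -13)) = 34.5254
d((21, -7), (13, -20)) = 15.2643
d((21, -7), (7, 0)) = 15.6525
d((-13, -13), (13, -20)) = 26.9258
d((-13, -13), (7, 0)) = 23.8537
d((13, -20), (7, 0)) = 20.8806

Closest pair: (20, -23) and (13, -20) with distance 7.6158

The closest pair is (20, -23) and (13, -20) with Euclidean distance 7.6158. For 7 points, brute-force pairwise comparison is shown above. For large n, the divide-and-conquer algorithm (sort by x, recurse on halves, check the dividing strip) achieves O(n log n).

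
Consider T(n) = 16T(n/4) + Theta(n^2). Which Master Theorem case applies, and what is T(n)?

Master Theorem for T(n) = 16T(n/4) + O(n^2):

a = 16, b = 4, c = 2
log_b(a) = log_4(16) = 2.0000

Case 2: c = 2 = log_4(16) = 2.0000
T(n) = O(n^2 log n) = O(n^2 log n)

For T(n) = 16T(n/4) + O(n^2): log_4(16) = 2.0000. This is Case 2 of the Master Theorem (c = log_b(a), equal work at all levels), giving O(n^2 log n).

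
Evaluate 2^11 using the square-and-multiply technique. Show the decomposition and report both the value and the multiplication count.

Computing 2^11 by squaring (build up from 2^1; each line after the first costs one multiplication):

2^1 = 2
2^2 = (2^1)^2 = 2^2 = 4
2^4 = (2^2)^2 = 4^2 = 16
2^5 = 2 * 2^4 = 2 * 16 = 32
2^10 = (2^5)^2 = 32^2 = 1024
2^11 = 2 * 2^10 = 2 * 1024 = 2048

Result: 2048
Multiplications needed: 5 (5 lines after 2^1)

2^11 = 2048. Using exponentiation by squaring, this requires 5 multiplications. The key idea: if the exponent is even, square the half-power; if odd, multiply by the base once.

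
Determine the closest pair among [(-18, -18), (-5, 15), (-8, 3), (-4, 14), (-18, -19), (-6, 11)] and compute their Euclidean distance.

Computing all pairwise distances among 6 points:

d((-18, -18), (-5, 15)) = 35.4683
d((-18, -18), (-8, 3)) = 23.2594
d((-18, -18), (-4, 14)) = 34.9285
d((-18, -18), (-18, -19)) = 1.0 <-- minimum
d((-18, -18), (-6, 11)) = 31.3847
d((-5, 15), (-8, 3)) = 12.3693
d((-5, 15), (-4, 14)) = 1.4142
d((-5, 15), (-18, -19)) = 36.4005
d((-5, 15), (-6, 11)) = 4.1231
d((-8, 3), (-4, 14)) = 11.7047
d((-8, 3), (-18, -19)) = 24.1661
d((-8, 3), (-6, 11)) = 8.2462
d((-4, 14), (-18, -19)) = 35.8469
d((-4, 14), (-6, 11)) = 3.6056
d((-18, -19), (-6, 11)) = 32.311

Closest pair: (-18, -18) and (-18, -19) with distance 1.0

The closest pair is (-18, -18) and (-18, -19) with Euclidean distance 1.0. For 6 points, brute-force pairwise comparison is shown above. For large n, the divide-and-conquer algorithm (sort by x, recurse on halves, check the dividing strip) achieves O(n log n).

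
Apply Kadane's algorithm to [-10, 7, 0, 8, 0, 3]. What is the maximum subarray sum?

Using Kadane's algorithm on [-10, 7, 0, 8, 0, 3]:

Scanning through the array:
Position 1 (value 7): max_ending_here = 7, max_so_far = 7
Position 2 (value 0): max_ending_here = 7, max_so_far = 7
Position 3 (value 8): max_ending_here = 15, max_so_far = 15
Position 4 (value 0): max_ending_here = 15, max_so_far = 15
Position 5 (value 3): max_ending_here = 18, max_so_far = 18

Maximum subarray: [7, 0, 8, 0, 3]
Maximum sum: 18

The maximum subarray is [7, 0, 8, 0, 3] with sum 18. This subarray runs from index 1 to index 5.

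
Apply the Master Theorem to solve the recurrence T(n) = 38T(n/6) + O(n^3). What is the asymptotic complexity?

Master Theorem for T(n) = 38T(n/6) + O(n^3):

a = 38, b = 6, c = 3
log_b(a) = log_6(38) = 2.0302

Case 3: c = 3 > log_6(38) = 2.0302
T(n) = O(n^3) = O(n^3)

For T(n) = 38T(n/6) + O(n^3): log_6(38) = 2.0302. This is Case 3 of the Master Theorem (c > log_b(a), work dominated by root), giving O(n^3).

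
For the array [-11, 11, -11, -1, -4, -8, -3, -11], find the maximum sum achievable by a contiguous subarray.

Using Kadane's algorithm on [-11, 11, -11, -1, -4, -8, -3, -11]:

Scanning through the array:
Position 1 (value 11): max_ending_here = 11, max_so_far = 11
Position 2 (value -11): max_ending_here = 0, max_so_far = 11
Position 3 (value -1): max_ending_here = -1, max_so_far = 11
Position 4 (value -4): max_ending_here = -4, max_so_far = 11
Position 5 (value -8): max_ending_here = -8, max_so_far = 11
Position 6 (value -3): max_ending_here = -3, max_so_far = 11
Position 7 (value -11): max_ending_here = -11, max_so_far = 11

Maximum subarray: [11]
Maximum sum: 11

The maximum subarray is [11] with sum 11. This subarray runs from index 1 to index 1.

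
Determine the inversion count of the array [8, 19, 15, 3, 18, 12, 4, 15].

Finding inversions in [8, 19, 15, 3, 18, 12, 4, 15]:

(0, 3): arr[0]=8 > arr[3]=3
(0, 6): arr[0]=8 > arr[6]=4
(1, 2): arr[1]=19 > arr[2]=15
(1, 3): arr[1]=19 > arr[3]=3
(1, 4): arr[1]=19 > arr[4]=18
(1, 5): arr[1]=19 > arr[5]=12
(1, 6): arr[1]=19 > arr[6]=4
(1, 7): arr[1]=19 > arr[7]=15
(2, 3): arr[2]=15 > arr[3]=3
(2, 5): arr[2]=15 > arr[5]=12
(2, 6): arr[2]=15 > arr[6]=4
(4, 5): arr[4]=18 > arr[5]=12
(4, 6): arr[4]=18 > arr[6]=4
(4, 7): arr[4]=18 > arr[7]=15
(5, 6): arr[5]=12 > arr[6]=4

Total inversions: 15

The array has 15 inversion(s): (0,3), (0,6), (1,2), (1,3), (1,4), (1,5), (1,6), (1,7), (2,3), (2,5), (2,6), (4,5), (4,6), (4,7), (5,6). Each pair (i,j) satisfies i < j and arr[i] > arr[j].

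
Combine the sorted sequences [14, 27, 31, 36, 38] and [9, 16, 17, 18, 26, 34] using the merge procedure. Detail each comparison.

Merging process:

Compare 14 vs 9: take 9 from right. Merged: [9]
Compare 14 vs 16: take 14 from left. Merged: [9, 14]
Compare 27 vs 16: take 16 from right. Merged: [9, 14, 16]
Compare 27 vs 17: take 17 from right. Merged: [9, 14, 16, 17]
Compare 27 vs 18: take 18 from right. Merged: [9, 14, 16, 17, 18]
Compare 27 vs 26: take 26 from right. Merged: [9, 14, 16, 17, 18, 26]
Compare 27 vs 34: take 27 from left. Merged: [9, 14, 16, 17, 18, 26, 27]
Compare 31 vs 34: take 31 from left. Merged: [9, 14, 16, 17, 18, 26, 27, 31]
Compare 36 vs 34: take 34 from right. Merged: [9, 14, 16, 17, 18, 26, 27, 31, 34]
Append remaining from left: [36, 38]. Merged: [9, 14, 16, 17, 18, 26, 27, 31, 34, 36, 38]

Final merged array: [9, 14, 16, 17, 18, 26, 27, 31, 34, 36, 38]
Total comparisons: 9

The merged array is [9, 14, 16, 17, 18, 26, 27, 31, 34, 36, 38], requiring 9 comparisons. The merge step runs in O(n) time where n is the total number of elements.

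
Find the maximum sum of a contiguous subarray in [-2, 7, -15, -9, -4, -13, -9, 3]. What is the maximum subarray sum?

Using Kadane's algorithm on [-2, 7, -15, -9, -4, -13, -9, 3]:

Scanning through the array:
Position 1 (value 7): max_ending_here = 7, max_so_far = 7
Position 2 (value -15): max_ending_here = -8, max_so_far = 7
Position 3 (value -9): max_ending_here = -9, max_so_far = 7
Position 4 (value -4): max_ending_here = -4, max_so_far = 7
Position 5 (value -13): max_ending_here = -13, max_so_far = 7
Position 6 (value -9): max_ending_here = -9, max_so_far = 7
Position 7 (value 3): max_ending_here = 3, max_so_far = 7

Maximum subarray: [7]
Maximum sum: 7

The maximum subarray is [7] with sum 7. This subarray runs from index 1 to index 1.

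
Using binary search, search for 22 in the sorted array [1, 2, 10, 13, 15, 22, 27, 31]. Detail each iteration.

Binary search for 22 in [1, 2, 10, 13, 15, 22, 27, 31]:

lo=0, hi=7, mid=3, arr[mid]=13 -> 13 < 22, search right half
lo=4, hi=7, mid=5, arr[mid]=22 -> Found target at index 5!

Binary search finds 22 at index 5 after 2 comparisons. The search repeatedly halves the search space by comparing with the middle element.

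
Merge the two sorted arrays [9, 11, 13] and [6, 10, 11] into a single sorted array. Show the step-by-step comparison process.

Merging process:

Compare 9 vs 6: take 6 from right. Merged: [6]
Compare 9 vs 10: take 9 from left. Merged: [6, 9]
Compare 11 vs 10: take 10 from right. Merged: [6, 9, 10]
Compare 11 vs 11: take 11 from left. Merged: [6, 9, 10, 11]
Compare 13 vs 11: take 11 from right. Merged: [6, 9, 10, 11, 11]
Append remaining from left: [13]. Merged: [6, 9, 10, 11, 11, 13]

Final merged array: [6, 9, 10, 11, 11, 13]
Total comparisons: 5

The merged array is [6, 9, 10, 11, 11, 13], requiring 5 comparisons. The merge step runs in O(n) time where n is the total number of elements.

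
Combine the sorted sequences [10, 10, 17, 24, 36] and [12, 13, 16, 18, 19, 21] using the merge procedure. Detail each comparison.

Merging process:

Compare 10 vs 12: take 10 from left. Merged: [10]
Compare 10 vs 12: take 10 from left. Merged: [10, 10]
Compare 17 vs 12: take 12 from right. Merged: [10, 10, 12]
Compare 17 vs 13: take 13 from right. Merged: [10, 10, 12, 13]
Compare 17 vs 16: take 16 from right. Merged: [10, 10, 12, 13, 16]
Compare 17 vs 18: take 17 from left. Merged: [10, 10, 12, 13, 16, 17]
Compare 24 vs 18: take 18 from right. Merged: [10, 10, 12, 13, 16, 17, 18]
Compare 24 vs 19: take 19 from right. Merged: [10, 10, 12, 13, 16, 17, 18, 19]
Compare 24 vs 21: take 21 from right. Merged: [10, 10, 12, 13, 16, 17, 18, 19, 21]
Append remaining from left: [24, 36]. Merged: [10, 10, 12, 13, 16, 17, 18, 19, 21, 24, 36]

Final merged array: [10, 10, 12, 13, 16, 17, 18, 19, 21, 24, 36]
Total comparisons: 9

The merged array is [10, 10, 12, 13, 16, 17, 18, 19, 21, 24, 36], requiring 9 comparisons. The merge step runs in O(n) time where n is the total number of elements.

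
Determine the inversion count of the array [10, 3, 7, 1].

Finding inversions in [10, 3, 7, 1]:

(0, 1): arr[0]=10 > arr[1]=3
(0, 2): arr[0]=10 > arr[2]=7
(0, 3): arr[0]=10 > arr[3]=1
(1, 3): arr[1]=3 > arr[3]=1
(2, 3): arr[2]=7 > arr[3]=1

Total inversions: 5

The array has 5 inversion(s): (0,1), (0,2), (0,3), (1,3), (2,3). Each pair (i,j) satisfies i < j and arr[i] > arr[j].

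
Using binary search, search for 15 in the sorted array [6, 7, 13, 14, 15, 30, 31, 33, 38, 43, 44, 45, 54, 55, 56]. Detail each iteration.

Binary search for 15 in [6, 7, 13, 14, 15, 30, 31, 33, 38, 43, 44, 45, 54, 55, 56]:

lo=0, hi=14, mid=7, arr[mid]=33 -> 33 > 15, search left half
lo=0, hi=6, mid=3, arr[mid]=14 -> 14 < 15, search right half
lo=4, hi=6, mid=5, arr[mid]=30 -> 30 > 15, search left half
lo=4, hi=4, mid=4, arr[mid]=15 -> Found target at index 4!

Binary search finds 15 at index 4 after 4 comparisons. The search repeatedly halves the search space by comparing with the middle element.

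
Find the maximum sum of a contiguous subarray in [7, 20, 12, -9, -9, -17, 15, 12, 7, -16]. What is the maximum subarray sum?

Using Kadane's algorithm on [7, 20, 12, -9, -9, -17, 15, 12, 7, -16]:

Scanning through the array:
Position 1 (value 20): max_ending_here = 27, max_so_far = 27
Position 2 (value 12): max_ending_here = 39, max_so_far = 39
Position 3 (value -9): max_ending_here = 30, max_so_far = 39
Position 4 (value -9): max_ending_here = 21, max_so_far = 39
Position 5 (value -17): max_ending_here = 4, max_so_far = 39
Position 6 (value 15): max_ending_here = 19, max_so_far = 39
Position 7 (value 12): max_ending_here = 31, max_so_far = 39
Position 8 (value 7): max_ending_here = 38, max_so_far = 39
Position 9 (value -16): max_ending_here = 22, max_so_far = 39

Maximum subarray: [7, 20, 12]
Maximum sum: 39

The maximum subarray is [7, 20, 12] with sum 39. This subarray runs from index 0 to index 2.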